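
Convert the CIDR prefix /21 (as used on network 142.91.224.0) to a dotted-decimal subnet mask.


/21 means 21 network bits, 11 host bits
Binary: 11111111111111111111100000000000
Mask: 255.255.248.0


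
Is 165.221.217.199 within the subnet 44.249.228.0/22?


Subnet network: 44.249.228.0
Test IP AND mask: 165.221.216.0
No, 165.221.217.199 is not in 44.249.228.0/22


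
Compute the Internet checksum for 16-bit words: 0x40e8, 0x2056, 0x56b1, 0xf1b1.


Sum all words (with carry folding):
+ 0x40e8 = 0x40e8
+ 0x2056 = 0x613e
+ 0x56b1 = 0xb7ef
+ 0xf1b1 = 0xa9a1
One's complement: ~0xa9a1
Checksum = 0x565e


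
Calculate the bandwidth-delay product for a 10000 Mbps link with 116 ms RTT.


BDP = bandwidth * RTT
= 10000 Mbps * 116 ms
= 10000 * 1e6 * 116 / 1000 bits
= 1160000000 bits
= 145000000 bytes
= 141601.5625 KB
BDP = 1160000000 bits (145000000 bytes)


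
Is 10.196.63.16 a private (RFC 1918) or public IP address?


RFC 1918 private ranges:
  10.0.0.0/8 (10.0.0.0 - 10.255.255.255)
  172.16.0.0/12 (172.16.0.0 - 172.31.255.255)
  192.168.0.0/16 (192.168.0.0 - 192.168.255.255)
Private (in 10.0.0.0/8)


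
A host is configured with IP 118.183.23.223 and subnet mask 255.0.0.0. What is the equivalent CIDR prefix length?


Binary: 11111111.00000000.00000000.00000000
Count leading 1s
Prefix: /8


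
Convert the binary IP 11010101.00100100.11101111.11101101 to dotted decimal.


11010101 = 213
00100100 = 36
11101111 = 239
11101101 = 237
IP: 213.36.239.237


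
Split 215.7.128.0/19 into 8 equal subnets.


New prefix = 19 + 3 = 22
Each subnet has 1024 addresses
  215.7.128.0/22
  215.7.132.0/22
  215.7.136.0/22
  215.7.140.0/22
  215.7.144.0/22
  215.7.148.0/22
  215.7.152.0/22
  215.7.156.0/22
Subnets: 215.7.128.0/22, 215.7.132.0/22, 215.7.136.0/22, 215.7.140.0/22, 215.7.144.0/22, 215.7.148.0/22, 215.7.152.0/22, 215.7.156.0/22


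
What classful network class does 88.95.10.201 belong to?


First octet: 88
Binary: 01011000
0xxxxxxx -> Class A (1-126)
Class A, default mask 255.0.0.0 (/8)


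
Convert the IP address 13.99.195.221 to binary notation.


13 = 00001101
99 = 01100011
195 = 11000011
221 = 11011101
Binary: 00001101.01100011.11000011.11011101


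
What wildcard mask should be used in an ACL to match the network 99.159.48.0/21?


Subnet mask: 255.255.248.0
Wildcard = 255.255.255.255 - subnet mask
255 - 255 = 0
255 - 255 = 0
255 - 248 = 7
255 - 0 = 255
Wildcard: 0.0.7.255


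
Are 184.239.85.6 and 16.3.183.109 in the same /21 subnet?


Mask: 255.255.248.0
184.239.85.6 AND mask = 184.239.80.0
16.3.183.109 AND mask = 16.3.176.0
No, different subnets (184.239.80.0 vs 16.3.176.0)


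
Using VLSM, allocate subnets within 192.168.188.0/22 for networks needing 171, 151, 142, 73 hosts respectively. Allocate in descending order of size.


171 hosts -> /24 (254 usable): 192.168.188.0/24
151 hosts -> /24 (254 usable): 192.168.189.0/24
142 hosts -> /24 (254 usable): 192.168.190.0/24
73 hosts -> /25 (126 usable): 192.168.191.0/25
Allocation: 192.168.188.0/24 (171 hosts, 254 usable); 192.168.189.0/24 (151 hosts, 254 usable); 192.168.190.0/24 (142 hosts, 254 usable); 192.168.191.0/25 (73 hosts, 126 usable)


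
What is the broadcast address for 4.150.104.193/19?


Network: 4.150.96.0/19
Host bits = 13
Set all host bits to 1:
Broadcast: 4.150.127.255


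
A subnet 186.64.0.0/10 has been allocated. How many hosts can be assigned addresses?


Host bits = 32 - 10 = 22
Total addresses = 2^22 = 4194304
Usable = total - 2 (network and broadcast)
Usable hosts: 4194302


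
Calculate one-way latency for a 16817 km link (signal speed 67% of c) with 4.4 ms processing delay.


Speed = 0.67 * 3e5 km/s = 201000 km/s
Propagation delay = 16817 / 201000 = 0.0837 s = 83.6667 ms
Processing delay = 4.4 ms
Total one-way latency = 88.0667 ms


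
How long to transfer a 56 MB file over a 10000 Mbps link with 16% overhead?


Effective throughput = 10000 * (1 - 16/100) = 8400 Mbps
File size in Mb = 56 * 8 = 448 Mb
Time = 448 / 8400
Time = 0.0533 seconds


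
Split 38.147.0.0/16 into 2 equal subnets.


New prefix = 16 + 1 = 17
Each subnet has 32768 addresses
  38.147.0.0/17
  38.147.128.0/17
Subnets: 38.147.0.0/17, 38.147.128.0/17


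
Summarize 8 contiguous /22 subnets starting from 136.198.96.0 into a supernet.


Original prefix: /22
Number of subnets: 8 = 2^3
New prefix = 22 - 3 = 19
Supernet: 136.198.96.0/19


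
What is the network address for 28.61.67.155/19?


IP:   00011100.00111101.01000011.10011011
Mask: 11111111.11111111.11100000.00000000
AND operation:
Net:  00011100.00111101.01000000.00000000
Network: 28.61.64.0/19


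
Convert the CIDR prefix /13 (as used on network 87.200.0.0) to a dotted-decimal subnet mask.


/13 means 13 network bits, 19 host bits
Binary: 11111111111110000000000000000000
Mask: 255.248.0.0


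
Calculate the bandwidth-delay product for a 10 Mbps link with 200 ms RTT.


BDP = bandwidth * RTT
= 10 Mbps * 200 ms
= 10 * 1e6 * 200 / 1000 bits
= 2000000 bits
= 250000 bytes
= 244.1406 KB
BDP = 2000000 bits (250000 bytes)


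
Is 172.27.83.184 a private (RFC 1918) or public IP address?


RFC 1918 private ranges:
  10.0.0.0/8 (10.0.0.0 - 10.255.255.255)
  172.16.0.0/12 (172.16.0.0 - 172.31.255.255)
  192.168.0.0/16 (192.168.0.0 - 192.168.255.255)
Private (in 172.16.0.0/12)


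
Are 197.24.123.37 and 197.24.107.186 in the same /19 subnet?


Mask: 255.255.224.0
197.24.123.37 AND mask = 197.24.96.0
197.24.107.186 AND mask = 197.24.96.0
Yes, same subnet (197.24.96.0)


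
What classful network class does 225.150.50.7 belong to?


First octet: 225
Binary: 11100001
1110xxxx -> Class D (224-239)
Class D (multicast), default mask N/A


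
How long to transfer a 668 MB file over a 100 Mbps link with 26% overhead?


Effective throughput = 100 * (1 - 26/100) = 74 Mbps
File size in Mb = 668 * 8 = 5344 Mb
Time = 5344 / 74
Time = 72.2162 seconds


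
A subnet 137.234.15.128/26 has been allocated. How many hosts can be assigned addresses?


Host bits = 32 - 26 = 6
Total addresses = 2^6 = 64
Usable = total - 2 (network and broadcast)
Usable hosts: 62


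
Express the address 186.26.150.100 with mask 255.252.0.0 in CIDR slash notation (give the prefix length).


Binary: 11111111.11111100.00000000.00000000
Count leading 1s
Prefix: /14


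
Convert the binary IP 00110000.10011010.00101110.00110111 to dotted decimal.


00110000 = 48
10011010 = 154
00101110 = 46
00110111 = 55
IP: 48.154.46.55


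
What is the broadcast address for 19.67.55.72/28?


Network: 19.67.55.64/28
Host bits = 4
Set all host bits to 1:
Broadcast: 19.67.55.79


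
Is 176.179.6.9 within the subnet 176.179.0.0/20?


Subnet network: 176.179.0.0
Test IP AND mask: 176.179.0.0
Yes, 176.179.6.9 is in 176.179.0.0/20


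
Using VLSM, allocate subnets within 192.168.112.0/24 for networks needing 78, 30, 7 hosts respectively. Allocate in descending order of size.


78 hosts -> /25 (126 usable): 192.168.112.0/25
30 hosts -> /27 (30 usable): 192.168.112.128/27
7 hosts -> /28 (14 usable): 192.168.112.160/28
Allocation: 192.168.112.0/25 (78 hosts, 126 usable); 192.168.112.128/27 (30 hosts, 30 usable); 192.168.112.160/28 (7 hosts, 14 usable)


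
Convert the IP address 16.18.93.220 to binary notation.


16 = 00010000
18 = 00010010
93 = 01011101
220 = 11011100
Binary: 00010000.00010010.01011101.11011100


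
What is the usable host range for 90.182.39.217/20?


Network: 90.182.32.0
Broadcast: 90.182.47.255
First usable = network + 1
Last usable = broadcast - 1
Range: 90.182.32.1 to 90.182.47.254


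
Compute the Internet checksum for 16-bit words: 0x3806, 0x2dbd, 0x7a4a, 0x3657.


Sum all words (with carry folding):
+ 0x3806 = 0x3806
+ 0x2dbd = 0x65c3
+ 0x7a4a = 0xe00d
+ 0x3657 = 0x1665
One's complement: ~0x1665
Checksum = 0xe99a


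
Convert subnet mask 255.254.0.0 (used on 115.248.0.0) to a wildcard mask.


Subnet mask: 255.254.0.0
Wildcard = 255.255.255.255 - subnet mask
255 - 255 = 0
255 - 254 = 1
255 - 0 = 255
255 - 0 = 255
Wildcard: 0.1.255.255


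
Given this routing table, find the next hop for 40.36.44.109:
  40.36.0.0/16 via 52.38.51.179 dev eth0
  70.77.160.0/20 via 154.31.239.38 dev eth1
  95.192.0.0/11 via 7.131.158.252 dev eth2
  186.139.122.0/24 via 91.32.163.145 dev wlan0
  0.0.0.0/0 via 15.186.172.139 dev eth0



Longest prefix match for 40.36.44.109:
  /16 40.36.0.0: MATCH
  /20 70.77.160.0: no
  /11 95.192.0.0: no
  /24 186.139.122.0: no
  /0 0.0.0.0: MATCH
Selected: next-hop 52.38.51.179 via eth0 (matched /16)


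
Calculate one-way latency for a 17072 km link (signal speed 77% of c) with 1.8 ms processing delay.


Speed = 0.77 * 3e5 km/s = 231000 km/s
Propagation delay = 17072 / 231000 = 0.0739 s = 73.9048 ms
Processing delay = 1.8 ms
Total one-way latency = 75.7048 ms


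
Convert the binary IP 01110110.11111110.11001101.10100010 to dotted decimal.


01110110 = 118
11111110 = 254
11001101 = 205
10100010 = 162
IP: 118.254.205.162


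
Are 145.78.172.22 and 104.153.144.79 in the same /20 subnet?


Mask: 255.255.240.0
145.78.172.22 AND mask = 145.78.160.0
104.153.144.79 AND mask = 104.153.144.0
No, different subnets (145.78.160.0 vs 104.153.144.0)


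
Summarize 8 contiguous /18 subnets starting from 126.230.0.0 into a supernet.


Original prefix: /18
Number of subnets: 8 = 2^3
New prefix = 18 - 3 = 15
Supernet: 126.230.0.0/15


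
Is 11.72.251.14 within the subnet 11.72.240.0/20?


Subnet network: 11.72.240.0
Test IP AND mask: 11.72.240.0
Yes, 11.72.251.14 is in 11.72.240.0/20


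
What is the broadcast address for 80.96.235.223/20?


Network: 80.96.224.0/20
Host bits = 12
Set all host bits to 1:
Broadcast: 80.96.239.255


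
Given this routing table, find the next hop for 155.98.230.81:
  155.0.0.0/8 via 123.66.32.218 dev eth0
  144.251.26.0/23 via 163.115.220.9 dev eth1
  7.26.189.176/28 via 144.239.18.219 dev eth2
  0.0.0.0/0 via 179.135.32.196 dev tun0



Longest prefix match for 155.98.230.81:
  /8 155.0.0.0: MATCH
  /23 144.251.26.0: no
  /28 7.26.189.176: no
  /0 0.0.0.0: MATCH
Selected: next-hop 123.66.32.218 via eth0 (matched /8)


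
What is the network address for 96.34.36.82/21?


IP:   01100000.00100010.00100100.01010010
Mask: 11111111.11111111.11111000.00000000
AND operation:
Net:  01100000.00100010.00100000.00000000
Network: 96.34.32.0/21


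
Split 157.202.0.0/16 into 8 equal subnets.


New prefix = 16 + 3 = 19
Each subnet has 8192 addresses
  157.202.0.0/19
  157.202.32.0/19
  157.202.64.0/19
  157.202.96.0/19
  157.202.128.0/19
  157.202.160.0/19
  157.202.192.0/19
  157.202.224.0/19
Subnets: 157.202.0.0/19, 157.202.32.0/19, 157.202.64.0/19, 157.202.96.0/19, 157.202.128.0/19, 157.202.160.0/19, 157.202.192.0/19, 157.202.224.0/19


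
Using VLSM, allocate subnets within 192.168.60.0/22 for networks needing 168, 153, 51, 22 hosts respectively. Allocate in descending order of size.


168 hosts -> /24 (254 usable): 192.168.60.0/24
153 hosts -> /24 (254 usable): 192.168.61.0/24
51 hosts -> /26 (62 usable): 192.168.62.0/26
22 hosts -> /27 (30 usable): 192.168.62.64/27
Allocation: 192.168.60.0/24 (168 hosts, 254 usable); 192.168.61.0/24 (153 hosts, 254 usable); 192.168.62.0/26 (51 hosts, 62 usable); 192.168.62.64/27 (22 hosts, 30 usable)


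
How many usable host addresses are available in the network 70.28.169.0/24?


Host bits = 32 - 24 = 8
Total addresses = 2^8 = 256
Usable = total - 2 (network and broadcast)
Usable hosts: 254


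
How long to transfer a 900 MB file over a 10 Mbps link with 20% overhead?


Effective throughput = 10 * (1 - 20/100) = 8 Mbps
File size in Mb = 900 * 8 = 7200 Mb
Time = 7200 / 8
Time = 900 seconds


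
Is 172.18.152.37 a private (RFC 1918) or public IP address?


RFC 1918 private ranges:
  10.0.0.0/8 (10.0.0.0 - 10.255.255.255)
  172.16.0.0/12 (172.16.0.0 - 172.31.255.255)
  192.168.0.0/16 (192.168.0.0 - 192.168.255.255)
Private (in 172.16.0.0/12)


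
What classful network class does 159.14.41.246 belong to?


First octet: 159
Binary: 10011111
10xxxxxx -> Class B (128-191)
Class B, default mask 255.255.0.0 (/16)


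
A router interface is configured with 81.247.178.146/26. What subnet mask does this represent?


/26 means 26 network bits, 6 host bits
Binary: 11111111111111111111111111000000
Mask: 255.255.255.192


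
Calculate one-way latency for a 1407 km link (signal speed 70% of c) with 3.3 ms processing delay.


Speed = 0.7 * 3e5 km/s = 210000 km/s
Propagation delay = 1407 / 210000 = 0.0067 s = 6.7 ms
Processing delay = 3.3 ms
Total one-way latency = 10 ms


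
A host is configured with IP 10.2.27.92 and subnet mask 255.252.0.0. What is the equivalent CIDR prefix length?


Binary: 11111111.11111100.00000000.00000000
Count leading 1s
Prefix: /14


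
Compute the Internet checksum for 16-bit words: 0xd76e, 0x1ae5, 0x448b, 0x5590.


Sum all words (with carry folding):
+ 0xd76e = 0xd76e
+ 0x1ae5 = 0xf253
+ 0x448b = 0x36df
+ 0x5590 = 0x8c6f
One's complement: ~0x8c6f
Checksum = 0x7390


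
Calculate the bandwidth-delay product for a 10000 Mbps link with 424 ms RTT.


BDP = bandwidth * RTT
= 10000 Mbps * 424 ms
= 10000 * 1e6 * 424 / 1000 bits
= 4240000000 bits
= 530000000 bytes
= 517578.125 KB
BDP = 4240000000 bits (530000000 bytes)


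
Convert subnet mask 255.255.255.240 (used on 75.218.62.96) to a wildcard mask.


Subnet mask: 255.255.255.240
Wildcard = 255.255.255.255 - subnet mask
255 - 255 = 0
255 - 255 = 0
255 - 255 = 0
255 - 240 = 15
Wildcard: 0.0.0.15


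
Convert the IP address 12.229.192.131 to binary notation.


12 = 00001100
229 = 11100101
192 = 11000000
131 = 10000011
Binary: 00001100.11100101.11000000.10000011


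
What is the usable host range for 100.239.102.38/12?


Network: 100.224.0.0
Broadcast: 100.239.255.255
First usable = network + 1
Last usable = broadcast - 1
Range: 100.224.0.1 to 100.239.255.254


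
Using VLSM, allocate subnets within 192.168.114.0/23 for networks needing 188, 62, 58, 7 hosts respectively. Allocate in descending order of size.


188 hosts -> /24 (254 usable): 192.168.114.0/24
62 hosts -> /26 (62 usable): 192.168.115.0/26
58 hosts -> /26 (62 usable): 192.168.115.64/26
7 hosts -> /28 (14 usable): 192.168.115.128/28
Allocation: 192.168.114.0/24 (188 hosts, 254 usable); 192.168.115.0/26 (62 hosts, 62 usable); 192.168.115.64/26 (58 hosts, 62 usable); 192.168.115.128/28 (7 hosts, 14 usable)


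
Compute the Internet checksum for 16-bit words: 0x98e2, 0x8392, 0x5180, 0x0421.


Sum all words (with carry folding):
+ 0x98e2 = 0x98e2
+ 0x8392 = 0x1c75
+ 0x5180 = 0x6df5
+ 0x0421 = 0x7216
One's complement: ~0x7216
Checksum = 0x8de9


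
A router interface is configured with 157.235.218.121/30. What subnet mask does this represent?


/30 means 30 network bits, 2 host bits
Binary: 11111111111111111111111111111100
Mask: 255.255.255.252


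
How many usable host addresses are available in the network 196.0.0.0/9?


Host bits = 32 - 9 = 23
Total addresses = 2^23 = 8388608
Usable = total - 2 (network and broadcast)
Usable hosts: 8388606


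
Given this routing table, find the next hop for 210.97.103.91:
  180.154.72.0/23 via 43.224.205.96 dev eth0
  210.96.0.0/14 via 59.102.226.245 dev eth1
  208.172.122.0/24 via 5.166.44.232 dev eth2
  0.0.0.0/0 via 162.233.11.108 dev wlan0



Longest prefix match for 210.97.103.91:
  /23 180.154.72.0: no
  /14 210.96.0.0: MATCH
  /24 208.172.122.0: no
  /0 0.0.0.0: MATCH
Selected: next-hop 59.102.226.245 via eth1 (matched /14)


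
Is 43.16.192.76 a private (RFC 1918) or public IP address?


RFC 1918 private ranges:
  10.0.0.0/8 (10.0.0.0 - 10.255.255.255)
  172.16.0.0/12 (172.16.0.0 - 172.31.255.255)
  192.168.0.0/16 (192.168.0.0 - 192.168.255.255)
Public (not in any RFC 1918 range)


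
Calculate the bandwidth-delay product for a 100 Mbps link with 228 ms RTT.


BDP = bandwidth * RTT
= 100 Mbps * 228 ms
= 100 * 1e6 * 228 / 1000 bits
= 22800000 bits
= 2850000 bytes
= 2783.2031 KB
BDP = 22800000 bits (2850000 bytes)


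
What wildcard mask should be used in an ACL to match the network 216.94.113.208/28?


Subnet mask: 255.255.255.240
Wildcard = 255.255.255.255 - subnet mask
255 - 255 = 0
255 - 255 = 0
255 - 255 = 0
255 - 240 = 15
Wildcard: 0.0.0.15


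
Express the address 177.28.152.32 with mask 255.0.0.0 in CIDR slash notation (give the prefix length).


Binary: 11111111.00000000.00000000.00000000
Count leading 1s
Prefix: /8


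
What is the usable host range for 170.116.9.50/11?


Network: 170.96.0.0
Broadcast: 170.127.255.255
First usable = network + 1
Last usable = broadcast - 1
Range: 170.96.0.1 to 170.127.255.254


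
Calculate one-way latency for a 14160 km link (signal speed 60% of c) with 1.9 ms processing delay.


Speed = 0.6 * 3e5 km/s = 180000 km/s
Propagation delay = 14160 / 180000 = 0.0787 s = 78.6667 ms
Processing delay = 1.9 ms
Total one-way latency = 80.5667 ms


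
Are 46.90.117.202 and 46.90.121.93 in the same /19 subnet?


Mask: 255.255.224.0
46.90.117.202 AND mask = 46.90.96.0
46.90.121.93 AND mask = 46.90.96.0
Yes, same subnet (46.90.96.0)


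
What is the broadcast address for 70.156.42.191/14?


Network: 70.156.0.0/14
Host bits = 18
Set all host bits to 1:
Broadcast: 70.159.255.255


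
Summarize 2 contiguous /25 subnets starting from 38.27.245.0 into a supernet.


Original prefix: /25
Number of subnets: 2 = 2^1
New prefix = 25 - 1 = 24
Supernet: 38.27.245.0/24


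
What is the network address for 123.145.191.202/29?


IP:   01111011.10010001.10111111.11001010
Mask: 11111111.11111111.11111111.11111000
AND operation:
Net:  01111011.10010001.10111111.11001000
Network: 123.145.191.200/29


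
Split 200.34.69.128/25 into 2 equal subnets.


New prefix = 25 + 1 = 26
Each subnet has 64 addresses
  200.34.69.128/26
  200.34.69.192/26
Subnets: 200.34.69.128/26, 200.34.69.192/26


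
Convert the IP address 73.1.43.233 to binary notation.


73 = 01001001
1 = 00000001
43 = 00101011
233 = 11101001
Binary: 01001001.00000001.00101011.11101001


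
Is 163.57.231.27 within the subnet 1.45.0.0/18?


Subnet network: 1.45.0.0
Test IP AND mask: 163.57.192.0
No, 163.57.231.27 is not in 1.45.0.0/18


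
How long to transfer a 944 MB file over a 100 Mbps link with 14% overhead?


Effective throughput = 100 * (1 - 14/100) = 86 Mbps
File size in Mb = 944 * 8 = 7552 Mb
Time = 7552 / 86
Time = 87.814 seconds


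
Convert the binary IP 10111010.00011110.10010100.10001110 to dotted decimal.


10111010 = 186
00011110 = 30
10010100 = 148
10001110 = 142
IP: 186.30.148.142


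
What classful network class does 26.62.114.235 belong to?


First octet: 26
Binary: 00011010
0xxxxxxx -> Class A (1-126)
Class A, default mask 255.0.0.0 (/8)


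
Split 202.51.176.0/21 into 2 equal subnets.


New prefix = 21 + 1 = 22
Each subnet has 1024 addresses
  202.51.176.0/22
  202.51.180.0/22
Subnets: 202.51.176.0/22, 202.51.180.0/22


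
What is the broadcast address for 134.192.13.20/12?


Network: 134.192.0.0/12
Host bits = 20
Set all host bits to 1:
Broadcast: 134.207.255.255


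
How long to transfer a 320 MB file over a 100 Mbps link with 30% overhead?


Effective throughput = 100 * (1 - 30/100) = 70 Mbps
File size in Mb = 320 * 8 = 2560 Mb
Time = 2560 / 70
Time = 36.5714 seconds


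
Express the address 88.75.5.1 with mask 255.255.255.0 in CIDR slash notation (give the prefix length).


Binary: 11111111.11111111.11111111.00000000
Count leading 1s
Prefix: /24


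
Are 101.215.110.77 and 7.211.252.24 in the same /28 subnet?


Mask: 255.255.255.240
101.215.110.77 AND mask = 101.215.110.64
7.211.252.24 AND mask = 7.211.252.16
No, different subnets (101.215.110.64 vs 7.211.252.16)


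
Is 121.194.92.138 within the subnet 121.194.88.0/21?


Subnet network: 121.194.88.0
Test IP AND mask: 121.194.88.0
Yes, 121.194.92.138 is in 121.194.88.0/21


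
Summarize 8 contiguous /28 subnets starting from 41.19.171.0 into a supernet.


Original prefix: /28
Number of subnets: 8 = 2^3
New prefix = 28 - 3 = 25
Supernet: 41.19.171.0/25


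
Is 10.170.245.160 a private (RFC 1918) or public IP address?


RFC 1918 private ranges:
  10.0.0.0/8 (10.0.0.0 - 10.255.255.255)
  172.16.0.0/12 (172.16.0.0 - 172.31.255.255)
  192.168.0.0/16 (192.168.0.0 - 192.168.255.255)
Private (in 10.0.0.0/8)


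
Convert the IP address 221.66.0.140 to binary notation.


221 = 11011101
66 = 01000010
0 = 00000000
140 = 10001100
Binary: 11011101.01000010.00000000.10001100


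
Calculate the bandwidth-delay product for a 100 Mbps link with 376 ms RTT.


BDP = bandwidth * RTT
= 100 Mbps * 376 ms
= 100 * 1e6 * 376 / 1000 bits
= 37600000 bits
= 4700000 bytes
= 4589.8438 KB
BDP = 37600000 bits (4700000 bytes)


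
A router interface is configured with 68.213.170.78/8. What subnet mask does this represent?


/8 means 8 network bits, 24 host bits
Binary: 11111111000000000000000000000000
Mask: 255.0.0.0


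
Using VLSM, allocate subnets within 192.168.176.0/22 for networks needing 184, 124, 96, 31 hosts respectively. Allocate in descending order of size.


184 hosts -> /24 (254 usable): 192.168.176.0/24
124 hosts -> /25 (126 usable): 192.168.177.0/25
96 hosts -> /25 (126 usable): 192.168.177.128/25
31 hosts -> /26 (62 usable): 192.168.178.0/26
Allocation: 192.168.176.0/24 (184 hosts, 254 usable); 192.168.177.0/25 (124 hosts, 126 usable); 192.168.177.128/25 (96 hosts, 126 usable); 192.168.178.0/26 (31 hosts, 62 usable)


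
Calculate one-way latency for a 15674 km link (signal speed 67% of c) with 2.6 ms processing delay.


Speed = 0.67 * 3e5 km/s = 201000 km/s
Propagation delay = 15674 / 201000 = 0.078 s = 77.9801 ms
Processing delay = 2.6 ms
Total one-way latency = 80.5801 ms


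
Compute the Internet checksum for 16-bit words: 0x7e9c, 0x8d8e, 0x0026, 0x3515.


Sum all words (with carry folding):
+ 0x7e9c = 0x7e9c
+ 0x8d8e = 0x0c2b
+ 0x0026 = 0x0c51
+ 0x3515 = 0x4166
One's complement: ~0x4166
Checksum = 0xbe99


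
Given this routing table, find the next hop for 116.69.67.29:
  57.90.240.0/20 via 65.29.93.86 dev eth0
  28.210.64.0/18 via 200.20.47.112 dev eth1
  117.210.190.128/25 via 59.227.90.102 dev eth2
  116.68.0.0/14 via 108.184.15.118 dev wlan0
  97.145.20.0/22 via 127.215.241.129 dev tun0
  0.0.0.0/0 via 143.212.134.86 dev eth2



Longest prefix match for 116.69.67.29:
  /20 57.90.240.0: no
  /18 28.210.64.0: no
  /25 117.210.190.128: no
  /14 116.68.0.0: MATCH
  /22 97.145.20.0: no
  /0 0.0.0.0: MATCH
Selected: next-hop 108.184.15.118 via wlan0 (matched /14)


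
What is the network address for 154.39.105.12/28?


IP:   10011010.00100111.01101001.00001100
Mask: 11111111.11111111.11111111.11110000
AND operation:
Net:  10011010.00100111.01101001.00000000
Network: 154.39.105.0/28


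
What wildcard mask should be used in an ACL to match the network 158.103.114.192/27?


Subnet mask: 255.255.255.224
Wildcard = 255.255.255.255 - subnet mask
255 - 255 = 0
255 - 255 = 0
255 - 255 = 0
255 - 224 = 31
Wildcard: 0.0.0.31


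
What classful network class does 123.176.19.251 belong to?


First octet: 123
Binary: 01111011
0xxxxxxx -> Class A (1-126)
Class A, default mask 255.0.0.0 (/8)


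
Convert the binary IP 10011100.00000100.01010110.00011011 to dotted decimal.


10011100 = 156
00000100 = 4
01010110 = 86
00011011 = 27
IP: 156.4.86.27


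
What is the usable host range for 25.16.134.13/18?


Network: 25.16.128.0
Broadcast: 25.16.191.255
First usable = network + 1
Last usable = broadcast - 1
Range: 25.16.128.1 to 25.16.191.254


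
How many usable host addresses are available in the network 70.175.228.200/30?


Host bits = 32 - 30 = 2
Total addresses = 2^2 = 4
Usable = total - 2 (network and broadcast)
Usable hosts: 2


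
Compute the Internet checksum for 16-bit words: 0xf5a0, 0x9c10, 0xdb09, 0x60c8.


Sum all words (with carry folding):
+ 0xf5a0 = 0xf5a0
+ 0x9c10 = 0x91b1
+ 0xdb09 = 0x6cbb
+ 0x60c8 = 0xcd83
One's complement: ~0xcd83
Checksum = 0x327c


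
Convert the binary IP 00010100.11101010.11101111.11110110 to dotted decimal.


00010100 = 20
11101010 = 234
11101111 = 239
11110110 = 246
IP: 20.234.239.246


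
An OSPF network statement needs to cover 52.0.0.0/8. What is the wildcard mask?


Subnet mask: 255.0.0.0
Wildcard = 255.255.255.255 - subnet mask
255 - 255 = 0
255 - 0 = 255
255 - 0 = 255
255 - 0 = 255
Wildcard: 0.255.255.255


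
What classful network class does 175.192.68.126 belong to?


First octet: 175
Binary: 10101111
10xxxxxx -> Class B (128-191)
Class B, default mask 255.255.0.0 (/16)


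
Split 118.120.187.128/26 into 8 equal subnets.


New prefix = 26 + 3 = 29
Each subnet has 8 addresses
  118.120.187.128/29
  118.120.187.136/29
  118.120.187.144/29
  118.120.187.152/29
  118.120.187.160/29
  118.120.187.168/29
  118.120.187.176/29
  118.120.187.184/29
Subnets: 118.120.187.128/29, 118.120.187.136/29, 118.120.187.144/29, 118.120.187.152/29, 118.120.187.160/29, 118.120.187.168/29, 118.120.187.176/29, 118.120.187.184/29


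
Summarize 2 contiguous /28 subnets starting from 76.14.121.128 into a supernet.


Original prefix: /28
Number of subnets: 2 = 2^1
New prefix = 28 - 1 = 27
Supernet: 76.14.121.128/27


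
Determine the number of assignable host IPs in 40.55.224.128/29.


Host bits = 32 - 29 = 3
Total addresses = 2^3 = 8
Usable = total - 2 (network and broadcast)
Usable hosts: 6


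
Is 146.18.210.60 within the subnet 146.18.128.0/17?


Subnet network: 146.18.128.0
Test IP AND mask: 146.18.128.0
Yes, 146.18.210.60 is in 146.18.128.0/17


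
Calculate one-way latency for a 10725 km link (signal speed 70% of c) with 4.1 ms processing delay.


Speed = 0.7 * 3e5 km/s = 210000 km/s
Propagation delay = 10725 / 210000 = 0.0511 s = 51.0714 ms
Processing delay = 4.1 ms
Total one-way latency = 55.1714 ms


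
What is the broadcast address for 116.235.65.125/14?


Network: 116.232.0.0/14
Host bits = 18
Set all host bits to 1:
Broadcast: 116.235.255.255


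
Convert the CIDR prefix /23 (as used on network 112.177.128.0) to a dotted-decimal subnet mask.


/23 means 23 network bits, 9 host bits
Binary: 11111111111111111111111000000000
Mask: 255.255.254.0


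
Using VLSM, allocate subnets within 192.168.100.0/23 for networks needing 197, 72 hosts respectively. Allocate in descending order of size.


197 hosts -> /24 (254 usable): 192.168.100.0/24
72 hosts -> /25 (126 usable): 192.168.101.0/25
Allocation: 192.168.100.0/24 (197 hosts, 254 usable); 192.168.101.0/25 (72 hosts, 126 usable)


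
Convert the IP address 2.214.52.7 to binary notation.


2 = 00000010
214 = 11010110
52 = 00110100
7 = 00000111
Binary: 00000010.11010110.00110100.00000111


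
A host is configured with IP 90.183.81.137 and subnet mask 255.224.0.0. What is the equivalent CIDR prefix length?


Binary: 11111111.11100000.00000000.00000000
Count leading 1s
Prefix: /11


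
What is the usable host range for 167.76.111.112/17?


Network: 167.76.0.0
Broadcast: 167.76.127.255
First usable = network + 1
Last usable = broadcast - 1
Range: 167.76.0.1 to 167.76.127.254


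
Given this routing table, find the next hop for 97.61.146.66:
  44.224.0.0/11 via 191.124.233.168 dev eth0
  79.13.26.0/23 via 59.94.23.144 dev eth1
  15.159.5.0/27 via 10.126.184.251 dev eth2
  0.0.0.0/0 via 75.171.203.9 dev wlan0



Longest prefix match for 97.61.146.66:
  /11 44.224.0.0: no
  /23 79.13.26.0: no
  /27 15.159.5.0: no
  /0 0.0.0.0: MATCH
Selected: next-hop 75.171.203.9 via wlan0 (matched /0)


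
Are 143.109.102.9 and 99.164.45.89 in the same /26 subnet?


Mask: 255.255.255.192
143.109.102.9 AND mask = 143.109.102.0
99.164.45.89 AND mask = 99.164.45.64
No, different subnets (143.109.102.0 vs 99.164.45.64)


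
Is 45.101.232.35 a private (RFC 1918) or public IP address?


RFC 1918 private ranges:
  10.0.0.0/8 (10.0.0.0 - 10.255.255.255)
  172.16.0.0/12 (172.16.0.0 - 172.31.255.255)
  192.168.0.0/16 (192.168.0.0 - 192.168.255.255)
Public (not in any RFC 1918 range)


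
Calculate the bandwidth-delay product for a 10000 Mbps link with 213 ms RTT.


BDP = bandwidth * RTT
= 10000 Mbps * 213 ms
= 10000 * 1e6 * 213 / 1000 bits
= 2130000000 bits
= 266250000 bytes
= 260009.7656 KB
BDP = 2130000000 bits (266250000 bytes)


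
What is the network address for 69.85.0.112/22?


IP:   01000101.01010101.00000000.01110000
Mask: 11111111.11111111.11111100.00000000
AND operation:
Net:  01000101.01010101.00000000.00000000
Network: 69.85.0.0/22


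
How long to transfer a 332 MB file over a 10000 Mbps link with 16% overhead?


Effective throughput = 10000 * (1 - 16/100) = 8400 Mbps
File size in Mb = 332 * 8 = 2656 Mb
Time = 2656 / 8400
Time = 0.3162 seconds


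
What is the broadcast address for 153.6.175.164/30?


Network: 153.6.175.164/30
Host bits = 2
Set all host bits to 1:
Broadcast: 153.6.175.167


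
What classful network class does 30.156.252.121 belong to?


First octet: 30
Binary: 00011110
0xxxxxxx -> Class A (1-126)
Class A, default mask 255.0.0.0 (/8)


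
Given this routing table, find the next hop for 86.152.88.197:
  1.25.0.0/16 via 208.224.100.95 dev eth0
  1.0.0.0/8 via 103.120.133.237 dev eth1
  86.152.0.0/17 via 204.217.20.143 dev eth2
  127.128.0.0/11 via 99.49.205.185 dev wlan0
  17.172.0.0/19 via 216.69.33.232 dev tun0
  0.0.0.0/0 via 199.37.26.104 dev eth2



Longest prefix match for 86.152.88.197:
  /16 1.25.0.0: no
  /8 1.0.0.0: no
  /17 86.152.0.0: MATCH
  /11 127.128.0.0: no
  /19 17.172.0.0: no
  /0 0.0.0.0: MATCH
Selected: next-hop 204.217.20.143 via eth2 (matched /17)


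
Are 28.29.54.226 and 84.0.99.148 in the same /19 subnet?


Mask: 255.255.224.0
28.29.54.226 AND mask = 28.29.32.0
84.0.99.148 AND mask = 84.0.96.0
No, different subnets (28.29.32.0 vs 84.0.96.0)


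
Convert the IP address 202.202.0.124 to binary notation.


202 = 11001010
202 = 11001010
0 = 00000000
124 = 01111100
Binary: 11001010.11001010.00000000.01111100


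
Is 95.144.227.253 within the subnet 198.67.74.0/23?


Subnet network: 198.67.74.0
Test IP AND mask: 95.144.226.0
No, 95.144.227.253 is not in 198.67.74.0/23


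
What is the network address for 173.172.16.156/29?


IP:   10101101.10101100.00010000.10011100
Mask: 11111111.11111111.11111111.11111000
AND operation:
Net:  10101101.10101100.00010000.10011000
Network: 173.172.16.152/29


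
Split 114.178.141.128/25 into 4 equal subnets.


New prefix = 25 + 2 = 27
Each subnet has 32 addresses
  114.178.141.128/27
  114.178.141.160/27
  114.178.141.192/27
  114.178.141.224/27
Subnets: 114.178.141.128/27, 114.178.141.160/27, 114.178.141.192/27, 114.178.141.224/27


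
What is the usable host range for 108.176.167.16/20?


Network: 108.176.160.0
Broadcast: 108.176.175.255
First usable = network + 1
Last usable = broadcast - 1
Range: 108.176.160.1 to 108.176.175.254


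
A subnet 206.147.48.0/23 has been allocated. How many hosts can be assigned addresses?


Host bits = 32 - 23 = 9
Total addresses = 2^9 = 512
Usable = total - 2 (network and broadcast)
Usable hosts: 510


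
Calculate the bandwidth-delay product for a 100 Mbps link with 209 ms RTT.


BDP = bandwidth * RTT
= 100 Mbps * 209 ms
= 100 * 1e6 * 209 / 1000 bits
= 20900000 bits
= 2612500 bytes
= 2551.2695 KB
BDP = 20900000 bits (2612500 bytes)


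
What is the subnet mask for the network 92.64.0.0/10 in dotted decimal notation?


/10 means 10 network bits, 22 host bits
Binary: 11111111110000000000000000000000
Mask: 255.192.0.0


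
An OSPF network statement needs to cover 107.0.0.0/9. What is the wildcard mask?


Subnet mask: 255.128.0.0
Wildcard = 255.255.255.255 - subnet mask
255 - 255 = 0
255 - 128 = 127
255 - 0 = 255
255 - 0 = 255
Wildcard: 0.127.255.255


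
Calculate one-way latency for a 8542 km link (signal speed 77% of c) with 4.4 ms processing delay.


Speed = 0.77 * 3e5 km/s = 231000 km/s
Propagation delay = 8542 / 231000 = 0.037 s = 36.9784 ms
Processing delay = 4.4 ms
Total one-way latency = 41.3784 ms


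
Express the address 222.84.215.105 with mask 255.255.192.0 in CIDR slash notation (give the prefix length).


Binary: 11111111.11111111.11000000.00000000
Count leading 1s
Prefix: /18


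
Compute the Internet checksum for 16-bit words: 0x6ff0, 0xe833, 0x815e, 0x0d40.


Sum all words (with carry folding):
+ 0x6ff0 = 0x6ff0
+ 0xe833 = 0x5824
+ 0x815e = 0xd982
+ 0x0d40 = 0xe6c2
One's complement: ~0xe6c2
Checksum = 0x193d


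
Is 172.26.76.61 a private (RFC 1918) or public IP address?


RFC 1918 private ranges:
  10.0.0.0/8 (10.0.0.0 - 10.255.255.255)
  172.16.0.0/12 (172.16.0.0 - 172.31.255.255)
  192.168.0.0/16 (192.168.0.0 - 192.168.255.255)
Private (in 172.16.0.0/12)


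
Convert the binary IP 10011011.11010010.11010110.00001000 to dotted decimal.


10011011 = 155
11010010 = 210
11010110 = 214
00001000 = 8
IP: 155.210.214.8


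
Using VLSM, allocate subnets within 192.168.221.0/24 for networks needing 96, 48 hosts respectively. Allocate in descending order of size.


96 hosts -> /25 (126 usable): 192.168.221.0/25
48 hosts -> /26 (62 usable): 192.168.221.128/26
Allocation: 192.168.221.0/25 (96 hosts, 126 usable); 192.168.221.128/26 (48 hosts, 62 usable)


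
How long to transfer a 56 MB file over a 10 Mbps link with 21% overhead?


Effective throughput = 10 * (1 - 21/100) = 7.9 Mbps
File size in Mb = 56 * 8 = 448 Mb
Time = 448 / 7.9
Time = 56.7089 seconds


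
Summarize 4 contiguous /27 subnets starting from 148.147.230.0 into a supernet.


Original prefix: /27
Number of subnets: 4 = 2^2
New prefix = 27 - 2 = 25
Supernet: 148.147.230.0/25


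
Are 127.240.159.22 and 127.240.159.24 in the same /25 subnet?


Mask: 255.255.255.128
127.240.159.22 AND mask = 127.240.159.0
127.240.159.24 AND mask = 127.240.159.0
Yes, same subnet (127.240.159.0)


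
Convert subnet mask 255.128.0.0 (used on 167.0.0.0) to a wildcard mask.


Subnet mask: 255.128.0.0
Wildcard = 255.255.255.255 - subnet mask
255 - 255 = 0
255 - 128 = 127
255 - 0 = 255
255 - 0 = 255
Wildcard: 0.127.255.255


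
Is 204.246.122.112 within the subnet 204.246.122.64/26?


Subnet network: 204.246.122.64
Test IP AND mask: 204.246.122.64
Yes, 204.246.122.112 is in 204.246.122.64/26


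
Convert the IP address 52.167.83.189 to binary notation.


52 = 00110100
167 = 10100111
83 = 01010011
189 = 10111101
Binary: 00110100.10100111.01010011.10111101


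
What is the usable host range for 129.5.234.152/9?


Network: 129.0.0.0
Broadcast: 129.127.255.255
First usable = network + 1
Last usable = broadcast - 1
Range: 129.0.0.1 to 129.127.255.254


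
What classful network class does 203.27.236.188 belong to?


First octet: 203
Binary: 11001011
110xxxxx -> Class C (192-223)
Class C, default mask 255.255.255.0 (/24)


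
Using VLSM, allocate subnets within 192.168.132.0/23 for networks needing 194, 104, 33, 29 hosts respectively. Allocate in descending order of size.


194 hosts -> /24 (254 usable): 192.168.132.0/24
104 hosts -> /25 (126 usable): 192.168.133.0/25
33 hosts -> /26 (62 usable): 192.168.133.128/26
29 hosts -> /27 (30 usable): 192.168.133.192/27
Allocation: 192.168.132.0/24 (194 hosts, 254 usable); 192.168.133.0/25 (104 hosts, 126 usable); 192.168.133.128/26 (33 hosts, 62 usable); 192.168.133.192/27 (29 hosts, 30 usable)


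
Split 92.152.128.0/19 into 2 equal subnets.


New prefix = 19 + 1 = 20
Each subnet has 4096 addresses
  92.152.128.0/20
  92.152.144.0/20
Subnets: 92.152.128.0/20, 92.152.144.0/20


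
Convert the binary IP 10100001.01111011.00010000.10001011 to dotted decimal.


10100001 = 161
01111011 = 123
00010000 = 16
10001011 = 139
IP: 161.123.16.139


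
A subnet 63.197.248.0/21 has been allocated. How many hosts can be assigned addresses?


Host bits = 32 - 21 = 11
Total addresses = 2^11 = 2048
Usable = total - 2 (network and broadcast)
Usable hosts: 2046


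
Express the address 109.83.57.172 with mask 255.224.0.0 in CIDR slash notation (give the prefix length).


Binary: 11111111.11100000.00000000.00000000
Count leading 1s
Prefix: /11


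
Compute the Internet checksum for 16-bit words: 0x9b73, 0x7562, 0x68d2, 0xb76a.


Sum all words (with carry folding):
+ 0x9b73 = 0x9b73
+ 0x7562 = 0x10d6
+ 0x68d2 = 0x79a8
+ 0xb76a = 0x3113
One's complement: ~0x3113
Checksum = 0xceec


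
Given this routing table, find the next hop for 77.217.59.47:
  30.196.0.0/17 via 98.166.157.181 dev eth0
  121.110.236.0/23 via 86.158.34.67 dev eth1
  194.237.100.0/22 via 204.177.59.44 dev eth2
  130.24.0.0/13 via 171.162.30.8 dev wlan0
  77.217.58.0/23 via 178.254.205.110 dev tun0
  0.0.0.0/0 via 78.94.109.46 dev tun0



Longest prefix match for 77.217.59.47:
  /17 30.196.0.0: no
  /23 121.110.236.0: no
  /22 194.237.100.0: no
  /13 130.24.0.0: no
  /23 77.217.58.0: MATCH
  /0 0.0.0.0: MATCH
Selected: next-hop 178.254.205.110 via tun0 (matched /23)


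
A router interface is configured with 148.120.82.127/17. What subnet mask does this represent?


/17 means 17 network bits, 15 host bits
Binary: 11111111111111111000000000000000
Mask: 255.255.128.0


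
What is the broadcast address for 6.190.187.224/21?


Network: 6.190.184.0/21
Host bits = 11
Set all host bits to 1:
Broadcast: 6.190.191.255


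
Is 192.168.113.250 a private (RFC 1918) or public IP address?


RFC 1918 private ranges:
  10.0.0.0/8 (10.0.0.0 - 10.255.255.255)
  172.16.0.0/12 (172.16.0.0 - 172.31.255.255)
  192.168.0.0/16 (192.168.0.0 - 192.168.255.255)
Private (in 192.168.0.0/16)


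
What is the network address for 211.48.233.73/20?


IP:   11010011.00110000.11101001.01001001
Mask: 11111111.11111111.11110000.00000000
AND operation:
Net:  11010011.00110000.11100000.00000000
Network: 211.48.224.0/20


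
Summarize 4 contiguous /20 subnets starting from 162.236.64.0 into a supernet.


Original prefix: /20
Number of subnets: 4 = 2^2
New prefix = 20 - 2 = 18
Supernet: 162.236.64.0/18


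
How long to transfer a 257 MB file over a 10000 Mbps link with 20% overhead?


Effective throughput = 10000 * (1 - 20/100) = 8000 Mbps
File size in Mb = 257 * 8 = 2056 Mb
Time = 2056 / 8000
Time = 0.257 seconds


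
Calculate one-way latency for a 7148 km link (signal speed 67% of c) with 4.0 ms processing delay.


Speed = 0.67 * 3e5 km/s = 201000 km/s
Propagation delay = 7148 / 201000 = 0.0356 s = 35.5622 ms
Processing delay = 4.0 ms
Total one-way latency = 39.5622 ms


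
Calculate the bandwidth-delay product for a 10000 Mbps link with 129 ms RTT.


BDP = bandwidth * RTT
= 10000 Mbps * 129 ms
= 10000 * 1e6 * 129 / 1000 bits
= 1290000000 bits
= 161250000 bytes
= 157470.7031 KB
BDP = 1290000000 bits (161250000 bytes)


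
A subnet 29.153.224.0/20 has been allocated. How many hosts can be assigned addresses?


Host bits = 32 - 20 = 12
Total addresses = 2^12 = 4096
Usable = total - 2 (network and broadcast)
Usable hosts: 4094


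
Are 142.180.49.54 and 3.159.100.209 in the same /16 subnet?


Mask: 255.255.0.0
142.180.49.54 AND mask = 142.180.0.0
3.159.100.209 AND mask = 3.159.0.0
No, different subnets (142.180.0.0 vs 3.159.0.0)


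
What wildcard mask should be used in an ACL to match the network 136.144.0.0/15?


Subnet mask: 255.254.0.0
Wildcard = 255.255.255.255 - subnet mask
255 - 255 = 0
255 - 254 = 1
255 - 0 = 255
255 - 0 = 255
Wildcard: 0.1.255.255


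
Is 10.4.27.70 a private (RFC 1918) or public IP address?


RFC 1918 private ranges:
  10.0.0.0/8 (10.0.0.0 - 10.255.255.255)
  172.16.0.0/12 (172.16.0.0 - 172.31.255.255)
  192.168.0.0/16 (192.168.0.0 - 192.168.255.255)
Private (in 10.0.0.0/8)
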